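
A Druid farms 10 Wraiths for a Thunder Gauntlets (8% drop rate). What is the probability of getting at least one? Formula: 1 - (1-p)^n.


P(at least one) = 1 - P(none) = 1 - (1-p)^n
p = 8/100 = 0.08
1 - p = 0.92
(1 - p)^10 = 0.92^10 = 0.434388
P(at least one) = 1 - 0.434388 = 0.5656

0.5656


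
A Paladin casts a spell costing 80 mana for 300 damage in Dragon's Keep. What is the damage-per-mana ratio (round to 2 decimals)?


Efficiency = damage / mana
= 300 / 80
= 3.75

3.75 dmg/mana


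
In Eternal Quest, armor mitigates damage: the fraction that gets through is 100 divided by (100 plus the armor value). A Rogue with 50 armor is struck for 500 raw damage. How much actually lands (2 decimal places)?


actual = 500 * 100 / (100 + 50)
= 500 * 100 / 150
= 50000 / 150
= 333.33

333.33 damage


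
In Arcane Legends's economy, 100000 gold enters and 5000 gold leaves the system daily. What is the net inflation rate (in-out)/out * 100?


Net gold = 100000 - 5000 = 95000
Inflation rate = net / sunk * 100 = 95000 / 5000 * 100
= 19.0 * 100
= 1900.00%

1900.00%


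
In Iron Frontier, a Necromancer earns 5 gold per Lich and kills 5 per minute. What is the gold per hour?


Gold per minute = 5 * 5 = 25
Gold per hour = 25 * 60 = 1500

1500 gold/hour


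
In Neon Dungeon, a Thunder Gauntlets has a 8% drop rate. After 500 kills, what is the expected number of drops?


Expected drops = kills * (drop_rate / 100)
= 500 * (8 / 100)
= 500 * 0.08
= 40.0

40.0 drops


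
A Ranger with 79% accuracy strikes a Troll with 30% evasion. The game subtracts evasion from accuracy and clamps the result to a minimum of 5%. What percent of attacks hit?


accuracy - evasion = 79 - 30 = 49
Apply floor: max(49, 5) = 49
Hit chance = 49%

49%


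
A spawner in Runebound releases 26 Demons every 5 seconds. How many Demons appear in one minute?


Spawns per minute = count * (60 / interval)
= 26 * (60 / 5)
= 26 * 12.0
= 312.0

312.0 per minute


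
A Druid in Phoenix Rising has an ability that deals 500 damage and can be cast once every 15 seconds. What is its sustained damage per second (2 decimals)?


DPS = damage / cooldown
= 500 / 15
= 33.33

33.33 DPS


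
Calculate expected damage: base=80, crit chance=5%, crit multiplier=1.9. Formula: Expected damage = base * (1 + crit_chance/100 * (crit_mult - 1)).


E[dmg] = base * (1 + crit_chance * (crit_mult - 1))
cc as decimal = 5/100 = 0.05
cm - 1 = 1.9 - 1 = 0.9
Bonus factor = 0.05 * 0.9 = 0.045
Total multiplier = 1 + 0.045 = 1.045
Expected damage = 80 * 1.045 = 83.60

83.60 damage


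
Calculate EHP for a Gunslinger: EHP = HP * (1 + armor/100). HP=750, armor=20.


EHP = 750 * (1 + 20/100)
= 750 * (1 + 0.2)
= 750 * 1.2
= 900.0

900.0 EHP


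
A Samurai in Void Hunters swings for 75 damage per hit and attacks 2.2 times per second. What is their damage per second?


DPS = damage * attack_speed
= 75 * 2.2
= 165.0

165.0 DPS


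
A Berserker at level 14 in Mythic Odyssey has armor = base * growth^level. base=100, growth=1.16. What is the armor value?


value = base * growth^level
= 100 * 1.16^14
= 100 * 7.987518
= 798.75

798.75 armor


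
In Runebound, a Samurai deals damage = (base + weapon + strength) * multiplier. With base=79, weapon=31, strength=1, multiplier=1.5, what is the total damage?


Sum base + weapon + str = 79 + 31 + 1 = 111
Multiply by 1.5:
111 * 1.5 = 166.5

166.5 damage


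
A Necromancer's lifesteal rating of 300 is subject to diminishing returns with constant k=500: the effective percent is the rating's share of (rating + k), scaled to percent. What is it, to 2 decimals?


effective% = rating / (rating + k) * 100
= 300 / (300 + 500) * 100
= 300 / 800 * 100
= 0.375 * 100
= 37.50%

37.50%


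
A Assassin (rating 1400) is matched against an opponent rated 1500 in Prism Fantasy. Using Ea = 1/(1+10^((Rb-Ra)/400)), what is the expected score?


Elo expected score: Ea = 1/(1 + 10^((Rb-Ra)/400))
Rb - Ra = 1500 - 1400 = 100
(Rb-Ra)/400 = 100/400 = 0.25
10^0.25 = 1.778279
Ea = 1/(1 + 1.778279) = 1/2.778279 = 0.3599

0.3599


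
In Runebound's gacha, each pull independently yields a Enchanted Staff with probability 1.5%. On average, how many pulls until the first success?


Expected pulls for a geometric distribution = 1/p = 100 / rate%
= 100 / 1.5
= 66.67

66.67 pulls


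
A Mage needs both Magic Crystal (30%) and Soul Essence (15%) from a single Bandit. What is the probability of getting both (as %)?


For independent events, P(both) = P(A) * P(B)
= 30% * 15%
= 450 / 100 %
= 4.5%

4.5%


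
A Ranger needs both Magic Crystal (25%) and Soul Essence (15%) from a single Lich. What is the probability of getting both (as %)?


For independent events, P(both) = P(A) * P(B)
= 25% * 15%
= 375 / 100 %
= 3.75%

3.75%


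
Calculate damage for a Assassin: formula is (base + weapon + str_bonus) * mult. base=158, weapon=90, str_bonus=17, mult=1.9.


Sum base + weapon + str = 158 + 90 + 17 = 265
Multiply by 1.9:
265 * 1.9 = 503.5

503.5 damage


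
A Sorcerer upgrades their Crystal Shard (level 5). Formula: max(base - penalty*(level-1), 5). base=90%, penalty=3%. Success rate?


raw_rate = 90 - 3 * (5 - 1)
= 90 - 3 * 4
= 90 - 12
= 78
Apply floor: max(78, 5) = 78%

78%


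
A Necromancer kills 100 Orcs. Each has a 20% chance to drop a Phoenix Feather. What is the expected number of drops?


Expected drops = kills * (drop_rate / 100)
= 100 * (20 / 100)
= 100 * 0.2
= 20.0

20.0 drops


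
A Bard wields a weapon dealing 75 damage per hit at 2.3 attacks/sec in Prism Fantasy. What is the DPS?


DPS = damage * attack_speed
= 75 * 2.3
= 172.5

172.5 DPS


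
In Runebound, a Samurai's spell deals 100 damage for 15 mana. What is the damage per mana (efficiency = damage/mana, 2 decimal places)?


Efficiency = damage / mana
= 100 / 15
= 6.67

6.67 dmg/mana


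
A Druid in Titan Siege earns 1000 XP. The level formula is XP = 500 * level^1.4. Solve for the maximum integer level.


XP = 500 * level^1.4, so level = (XP / 500)^(1/1.4)
= (1000 / 500)^(1/1.4)
= 2.0^0.7143
= 1.6407
Floor: level = 1

level 1


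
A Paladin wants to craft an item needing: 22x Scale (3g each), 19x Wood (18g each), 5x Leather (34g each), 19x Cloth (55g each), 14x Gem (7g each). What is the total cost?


Cost breakdown:
  Scale: 22 * 3 = 66
  Wood: 19 * 18 = 342
  Leather: 5 * 34 = 170
  Cloth: 19 * 55 = 1045
  Gem: 14 * 7 = 98
Total = 66 + 342 + 170 + 1045 + 98 = 1721

1721 gold


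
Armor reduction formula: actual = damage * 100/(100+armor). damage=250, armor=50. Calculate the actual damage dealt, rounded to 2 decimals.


actual = 250 * 100 / (100 + 50)
= 250 * 100 / 150
= 25000 / 150
= 166.67

166.67 damage


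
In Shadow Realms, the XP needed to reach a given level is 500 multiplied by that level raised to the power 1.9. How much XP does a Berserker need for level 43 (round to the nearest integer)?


XP = 500 * level^1.9
Substitute level = 43:
XP = 500 * 43^1.9
= 500 * 1269.3754
= 634688

634688 XP


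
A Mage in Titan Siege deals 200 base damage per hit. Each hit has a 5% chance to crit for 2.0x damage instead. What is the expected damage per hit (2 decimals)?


E[dmg] = base * (1 + crit_chance * (crit_mult - 1))
cc as decimal = 5/100 = 0.05
cm - 1 = 2.0 - 1 = 1.0
Bonus factor = 0.05 * 1.0 = 0.05
Total multiplier = 1 + 0.05 = 1.05
Expected damage = 200 * 1.05 = 210.00

210.00 damage


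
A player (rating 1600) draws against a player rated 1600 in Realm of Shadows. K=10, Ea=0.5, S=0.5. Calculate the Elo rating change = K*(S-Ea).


Elo update: delta = K * (S - Ea), where S = 0.5 (draws)
S - Ea = 0.5 - 0.5 = 0.0
Rating change = 10 * 0.0
= 0.00

0.00 rating points


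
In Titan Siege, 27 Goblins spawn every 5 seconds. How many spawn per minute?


Spawns per minute = count * (60 / interval)
= 27 * (60 / 5)
= 27 * 12.0
= 324.0

324.0 per minute


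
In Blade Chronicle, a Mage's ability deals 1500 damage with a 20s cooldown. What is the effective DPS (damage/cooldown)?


DPS = damage / cooldown
= 1500 / 20
= 75.00

75.00 DPS


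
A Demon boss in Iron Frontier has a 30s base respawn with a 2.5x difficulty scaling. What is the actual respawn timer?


Respawn time = base * multiplier
= 30 * 2.5
= 75.0 seconds

75.0 seconds


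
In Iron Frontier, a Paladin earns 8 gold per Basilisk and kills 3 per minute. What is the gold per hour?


Gold per minute = 8 * 3 = 24
Gold per hour = 24 * 60 = 1440

1440 gold/hour


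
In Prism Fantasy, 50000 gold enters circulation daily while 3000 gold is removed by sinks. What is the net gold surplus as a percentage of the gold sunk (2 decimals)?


Net gold = 50000 - 3000 = 47000
Inflation rate = net / sunk * 100 = 47000 / 3000 * 100
= 15.666667 * 100
= 1566.67%

1566.67%


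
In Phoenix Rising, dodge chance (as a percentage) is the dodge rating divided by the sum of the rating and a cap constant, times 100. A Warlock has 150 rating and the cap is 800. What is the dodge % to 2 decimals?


dodge% = 150 / (150 + 800) * 100
= 150 / 950 * 100
= 0.157895 * 100
= 15.79%

15.79%


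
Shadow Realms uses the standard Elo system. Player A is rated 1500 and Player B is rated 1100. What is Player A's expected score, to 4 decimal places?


Elo expected score: Ea = 1/(1 + 10^((Rb-Ra)/400))
Rb - Ra = 1100 - 1500 = -400
(Rb-Ra)/400 = -400/400 = -1.0
10^-1.0 = 0.1
Ea = 1/(1 + 0.1) = 1/1.1 = 0.9091

0.9091


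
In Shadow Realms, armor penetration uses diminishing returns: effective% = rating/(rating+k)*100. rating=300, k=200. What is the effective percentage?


effective% = rating / (rating + k) * 100
= 300 / (300 + 200) * 100
= 300 / 500 * 100
= 0.6 * 100
= 60.00%

60.00%


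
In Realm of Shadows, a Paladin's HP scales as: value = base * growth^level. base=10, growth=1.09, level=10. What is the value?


value = base * growth^level
= 10 * 1.09^10
= 10 * 2.367364
= 23.67

23.67 HP


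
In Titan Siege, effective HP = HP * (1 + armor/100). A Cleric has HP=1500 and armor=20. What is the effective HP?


EHP = 1500 * (1 + 20/100)
= 1500 * (1 + 0.2)
= 1500 * 1.2
= 1800.0

1800.0 EHP


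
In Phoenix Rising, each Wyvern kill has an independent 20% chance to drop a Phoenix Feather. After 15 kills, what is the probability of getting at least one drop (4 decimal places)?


P(at least one) = 1 - P(none) = 1 - (1-p)^n
p = 20/100 = 0.2
1 - p = 0.8
(1 - p)^15 = 0.8^15 = 0.035184
P(at least one) = 1 - 0.035184 = 0.9648

0.9648


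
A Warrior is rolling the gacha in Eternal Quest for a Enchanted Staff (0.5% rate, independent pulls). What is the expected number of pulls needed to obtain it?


Expected pulls for a geometric distribution = 1/p = 100 / rate%
= 100 / 0.5
= 200.0

200.0 pulls


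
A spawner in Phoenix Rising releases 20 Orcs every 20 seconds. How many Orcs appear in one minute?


Spawns per minute = count * (60 / interval)
= 20 * (60 / 20)
= 20 * 3.0
= 60.0

60.0 per minute


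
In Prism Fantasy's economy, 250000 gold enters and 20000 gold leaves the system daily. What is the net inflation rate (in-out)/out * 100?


Net gold = 250000 - 20000 = 230000
Inflation rate = net / sunk * 100 = 230000 / 20000 * 100
= 11.5 * 100
= 1150.00%

1150.00%


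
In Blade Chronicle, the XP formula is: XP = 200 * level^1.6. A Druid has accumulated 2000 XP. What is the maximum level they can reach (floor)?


XP = 200 * level^1.6, so level = (XP / 200)^(1/1.6)
= (2000 / 200)^(1/1.6)
= 10.0^0.625
= 4.217
Floor: level = 4

level 4


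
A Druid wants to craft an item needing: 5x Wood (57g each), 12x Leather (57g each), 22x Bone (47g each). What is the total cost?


Cost breakdown:
  Wood: 5 * 57 = 285
  Leather: 12 * 57 = 684
  Bone: 22 * 47 = 1034
Total = 285 + 684 + 1034 = 2003

2003 gold


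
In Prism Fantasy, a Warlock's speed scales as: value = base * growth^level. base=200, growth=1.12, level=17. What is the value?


value = base * growth^level
= 200 * 1.12^17
= 200 * 6.866041
= 1373.21

1373.21 speed


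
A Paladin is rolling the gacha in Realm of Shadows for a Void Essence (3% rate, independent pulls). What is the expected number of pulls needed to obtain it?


Expected pulls for a geometric distribution = 1/p = 100 / rate%
= 100 / 3
= 33.33

33.33 pulls


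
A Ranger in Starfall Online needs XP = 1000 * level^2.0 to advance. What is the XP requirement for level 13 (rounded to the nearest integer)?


XP = 1000 * level^2.0
Substitute level = 13:
XP = 1000 * 13^2.0
= 1000 * 169.0
= 169000

169000 XP


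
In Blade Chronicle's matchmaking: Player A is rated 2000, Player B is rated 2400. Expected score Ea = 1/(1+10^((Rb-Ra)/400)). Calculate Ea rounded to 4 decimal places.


Elo expected score: Ea = 1/(1 + 10^((Rb-Ra)/400))
Rb - Ra = 2400 - 2000 = 400
(Rb-Ra)/400 = 400/400 = 1.0
10^1.0 = 10.0
Ea = 1/(1 + 10.0) = 1/11.0 = 0.0909

0.0909


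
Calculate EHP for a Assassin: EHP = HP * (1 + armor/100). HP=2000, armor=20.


EHP = 2000 * (1 + 20/100)
= 2000 * (1 + 0.2)
= 2000 * 1.2
= 2400.0

2400.0 EHP


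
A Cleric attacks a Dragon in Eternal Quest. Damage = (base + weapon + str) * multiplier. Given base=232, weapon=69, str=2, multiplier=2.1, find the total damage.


Sum base + weapon + str = 232 + 69 + 2 = 303
Multiply by 2.1:
303 * 2.1 = 636.3

636.3 damage


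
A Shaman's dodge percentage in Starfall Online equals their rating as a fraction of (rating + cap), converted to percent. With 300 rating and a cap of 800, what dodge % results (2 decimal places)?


dodge% = 300 / (300 + 800) * 100
= 300 / 1100 * 100
= 0.272727 * 100
= 27.27%

27.27%


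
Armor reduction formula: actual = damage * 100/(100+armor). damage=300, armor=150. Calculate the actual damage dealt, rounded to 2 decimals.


actual = 300 * 100 / (100 + 150)
= 300 * 100 / 250
= 30000 / 250
= 120.00

120.00 damage


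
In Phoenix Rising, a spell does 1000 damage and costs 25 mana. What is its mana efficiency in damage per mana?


Efficiency = damage / mana
= 1000 / 25
= 40.00

40.00 dmg/mana


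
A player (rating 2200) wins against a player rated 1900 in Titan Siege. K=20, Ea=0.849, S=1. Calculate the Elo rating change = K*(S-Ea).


Elo update: delta = K * (S - Ea), where S = 1 (wins)
S - Ea = 1 - 0.849 = 0.151
Rating change = 20 * 0.151
= 3.02

3.02 rating points


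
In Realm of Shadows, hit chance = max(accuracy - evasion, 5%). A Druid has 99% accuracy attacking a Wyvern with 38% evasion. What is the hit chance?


accuracy - evasion = 99 - 38 = 61
Apply floor: max(61, 5) = 61
Hit chance = 61%

61%


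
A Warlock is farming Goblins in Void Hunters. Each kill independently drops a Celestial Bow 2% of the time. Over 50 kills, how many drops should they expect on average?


Expected drops = kills * (drop_rate / 100)
= 50 * (2 / 100)
= 50 * 0.02
= 1.0

1.0 drops


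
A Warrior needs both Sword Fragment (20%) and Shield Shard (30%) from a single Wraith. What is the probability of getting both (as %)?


For independent events, P(both) = P(A) * P(B)
= 20% * 30%
= 600 / 100 %
= 6.0%

6.0%


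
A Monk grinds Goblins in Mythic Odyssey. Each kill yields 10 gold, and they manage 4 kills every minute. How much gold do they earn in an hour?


Gold per minute = 10 * 4 = 40
Gold per hour = 40 * 60 = 2400

2400 gold/hour


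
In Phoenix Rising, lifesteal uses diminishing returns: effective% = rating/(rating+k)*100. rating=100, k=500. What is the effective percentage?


effective% = rating / (rating + k) * 100
= 100 / (100 + 500) * 100
= 100 / 600 * 100
= 0.166667 * 100
= 16.67%

16.67%


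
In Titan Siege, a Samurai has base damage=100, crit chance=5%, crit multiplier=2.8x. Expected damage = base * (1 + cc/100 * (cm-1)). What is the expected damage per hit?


E[dmg] = base * (1 + crit_chance * (crit_mult - 1))
cc as decimal = 5/100 = 0.05
cm - 1 = 2.8 - 1 = 1.8
Bonus factor = 0.05 * 1.8 = 0.09
Total multiplier = 1 + 0.09 = 1.09
Expected damage = 100 * 1.09 = 109.00

109.00 damage


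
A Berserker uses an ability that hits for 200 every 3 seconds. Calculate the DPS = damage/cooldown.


DPS = damage / cooldown
= 200 / 3
= 66.67

66.67 DPS


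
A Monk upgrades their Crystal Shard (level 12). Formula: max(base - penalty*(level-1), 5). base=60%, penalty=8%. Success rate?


raw_rate = 60 - 8 * (12 - 1)
= 60 - 8 * 11
= 60 - 88
= -28
Apply floor: max(-28, 5) = 5%

5%


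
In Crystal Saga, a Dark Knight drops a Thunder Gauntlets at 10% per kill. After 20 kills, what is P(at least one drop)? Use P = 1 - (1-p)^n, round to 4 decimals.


P(at least one) = 1 - P(none) = 1 - (1-p)^n
p = 10/100 = 0.1
1 - p = 0.9
(1 - p)^20 = 0.9^20 = 0.121577
P(at least one) = 1 - 0.121577 = 0.8784

0.8784


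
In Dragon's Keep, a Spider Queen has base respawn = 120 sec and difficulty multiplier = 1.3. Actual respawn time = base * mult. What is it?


Respawn time = base * multiplier
= 120 * 1.3
= 156.0 seconds

156.0 seconds


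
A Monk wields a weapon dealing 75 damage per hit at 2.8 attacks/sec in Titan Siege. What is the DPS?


DPS = damage * attack_speed
= 75 * 2.8
= 210.0

210.0 DPS


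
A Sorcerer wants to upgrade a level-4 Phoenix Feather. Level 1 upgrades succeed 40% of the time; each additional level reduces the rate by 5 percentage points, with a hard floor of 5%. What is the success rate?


raw_rate = 40 - 5 * (4 - 1)
= 40 - 5 * 3
= 40 - 15
= 25
Apply floor: max(25, 5) = 25%

25%


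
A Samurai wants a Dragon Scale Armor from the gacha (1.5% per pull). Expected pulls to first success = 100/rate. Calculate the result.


Expected pulls for a geometric distribution = 1/p = 100 / rate%
= 100 / 1.5
= 66.67

66.67 pulls


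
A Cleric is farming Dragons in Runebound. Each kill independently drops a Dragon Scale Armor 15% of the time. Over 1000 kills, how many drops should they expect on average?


Expected drops = kills * (drop_rate / 100)
= 1000 * (15 / 100)
= 1000 * 0.15
= 150.0

150.0 drops


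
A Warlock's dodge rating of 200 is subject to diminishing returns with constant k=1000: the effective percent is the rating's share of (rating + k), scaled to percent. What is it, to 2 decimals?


effective% = rating / (rating + k) * 100
= 200 / (200 + 1000) * 100
= 200 / 1200 * 100
= 0.166667 * 100
= 16.67%

16.67%


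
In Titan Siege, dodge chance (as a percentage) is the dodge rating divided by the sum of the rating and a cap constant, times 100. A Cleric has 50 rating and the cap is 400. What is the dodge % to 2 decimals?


dodge% = 50 / (50 + 400) * 100
= 50 / 450 * 100
= 0.111111 * 100
= 11.11%

11.11%


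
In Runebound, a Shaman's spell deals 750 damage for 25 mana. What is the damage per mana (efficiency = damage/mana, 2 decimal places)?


Efficiency = damage / mana
= 750 / 25
= 30.00

30.00 dmg/mana


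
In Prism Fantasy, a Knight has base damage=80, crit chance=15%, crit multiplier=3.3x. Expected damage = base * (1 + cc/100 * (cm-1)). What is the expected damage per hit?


E[dmg] = base * (1 + crit_chance * (crit_mult - 1))
cc as decimal = 15/100 = 0.15
cm - 1 = 3.3 - 1 = 2.3
Bonus factor = 0.15 * 2.3 = 0.345
Total multiplier = 1 + 0.345 = 1.345
Expected damage = 80 * 1.345 = 107.60

107.60 damage


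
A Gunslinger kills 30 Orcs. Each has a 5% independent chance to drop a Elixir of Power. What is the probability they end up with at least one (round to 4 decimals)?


P(at least one) = 1 - P(none) = 1 - (1-p)^n
p = 5/100 = 0.05
1 - p = 0.95
(1 - p)^30 = 0.95^30 = 0.214639
P(at least one) = 1 - 0.214639 = 0.7854

0.7854


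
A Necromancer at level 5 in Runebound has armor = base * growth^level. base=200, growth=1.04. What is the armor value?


value = base * growth^level
= 200 * 1.04^5
= 200 * 1.216653
= 243.33

243.33 armor


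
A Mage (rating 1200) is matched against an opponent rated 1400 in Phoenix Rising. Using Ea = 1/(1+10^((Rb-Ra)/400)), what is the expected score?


Elo expected score: Ea = 1/(1 + 10^((Rb-Ra)/400))
Rb - Ra = 1400 - 1200 = 200
(Rb-Ra)/400 = 200/400 = 0.5
10^0.5 = 3.162278
Ea = 1/(1 + 3.162278) = 1/4.162278 = 0.2403

0.2403


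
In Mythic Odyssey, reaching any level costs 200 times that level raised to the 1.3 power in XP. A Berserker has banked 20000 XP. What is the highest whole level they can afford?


XP = 200 * level^1.3, so level = (XP / 200)^(1/1.3)
= (20000 / 200)^(1/1.3)
= 100.0^0.7692
= 34.5511
Floor: level = 34

level 34


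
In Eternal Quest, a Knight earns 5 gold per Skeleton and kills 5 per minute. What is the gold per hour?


Gold per minute = 5 * 5 = 25
Gold per hour = 25 * 60 = 1500

1500 gold/hour


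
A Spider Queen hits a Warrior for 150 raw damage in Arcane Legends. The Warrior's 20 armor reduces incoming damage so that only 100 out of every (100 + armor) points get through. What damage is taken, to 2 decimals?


actual = 150 * 100 / (100 + 20)
= 150 * 100 / 120
= 15000 / 120
= 125.00

125.00 damage


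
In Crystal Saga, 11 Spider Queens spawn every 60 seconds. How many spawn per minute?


Spawns per minute = count * (60 / interval)
= 11 * (60 / 60)
= 11 * 1.0
= 11.0

11.0 per minute


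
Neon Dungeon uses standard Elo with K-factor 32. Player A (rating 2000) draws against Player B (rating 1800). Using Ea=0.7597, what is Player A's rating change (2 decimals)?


Elo update: delta = K * (S - Ea), where S = 0.5 (draws)
S - Ea = 0.5 - 0.7597 = -0.2597
Rating change = 32 * -0.2597
= -8.31

-8.31 rating points


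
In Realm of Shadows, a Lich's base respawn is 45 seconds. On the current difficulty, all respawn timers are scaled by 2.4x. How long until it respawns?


Respawn time = base * multiplier
= 45 * 2.4
= 108.0 seconds

108.0 seconds


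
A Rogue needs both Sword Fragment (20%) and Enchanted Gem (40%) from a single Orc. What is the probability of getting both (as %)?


For independent events, P(both) = P(A) * P(B)
= 20% * 40%
= 800 / 100 %
= 8.0%

8.0%


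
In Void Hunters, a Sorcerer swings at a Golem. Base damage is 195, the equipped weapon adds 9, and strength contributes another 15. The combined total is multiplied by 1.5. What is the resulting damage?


Sum base + weapon + str = 195 + 9 + 15 = 219
Multiply by 1.5:
219 * 1.5 = 328.5

328.5 damage


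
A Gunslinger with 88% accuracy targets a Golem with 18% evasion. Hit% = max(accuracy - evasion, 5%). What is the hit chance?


accuracy - evasion = 88 - 18 = 70
Apply floor: max(70, 5) = 70
Hit chance = 70%

70%


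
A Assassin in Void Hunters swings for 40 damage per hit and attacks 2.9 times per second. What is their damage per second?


DPS = damage * attack_speed
= 40 * 2.9
= 116.0

116.0 DPS


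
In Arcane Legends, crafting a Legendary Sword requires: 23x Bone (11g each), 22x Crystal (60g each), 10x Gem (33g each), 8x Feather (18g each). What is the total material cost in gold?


Cost breakdown:
  Bone: 23 * 11 = 253
  Crystal: 22 * 60 = 1320
  Gem: 10 * 33 = 330
  Feather: 8 * 18 = 144
Total = 253 + 1320 + 330 + 144 = 2047

2047 gold


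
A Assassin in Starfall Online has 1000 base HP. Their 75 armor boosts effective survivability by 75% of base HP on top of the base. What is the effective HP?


EHP = 1000 * (1 + 75/100)
= 1000 * (1 + 0.75)
= 1000 * 1.75
= 1750.0

1750.0 EHP


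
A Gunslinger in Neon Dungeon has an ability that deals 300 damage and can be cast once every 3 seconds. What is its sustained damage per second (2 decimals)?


DPS = damage / cooldown
= 300 / 3
= 100.00

100.00 DPS


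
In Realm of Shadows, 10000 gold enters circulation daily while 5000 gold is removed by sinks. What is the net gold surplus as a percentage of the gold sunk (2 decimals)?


Net gold = 10000 - 5000 = 5000
Inflation rate = net / sunk * 100 = 5000 / 5000 * 100
= 1.0 * 100
= 100.00%

100.00%


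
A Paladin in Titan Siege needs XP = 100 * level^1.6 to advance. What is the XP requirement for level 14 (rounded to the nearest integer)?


XP = 100 * level^1.6
Substitute level = 14:
XP = 100 * 14^1.6
= 100 * 68.2032
= 6820

6820 XP


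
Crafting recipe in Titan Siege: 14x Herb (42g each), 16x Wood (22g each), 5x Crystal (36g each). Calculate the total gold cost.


Cost breakdown:
  Herb: 14 * 42 = 588
  Wood: 16 * 22 = 352
  Crystal: 5 * 36 = 180
Total = 588 + 352 + 180 = 1120

1120 gold


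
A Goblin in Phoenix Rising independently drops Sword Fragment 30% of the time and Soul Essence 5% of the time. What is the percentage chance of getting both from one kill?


For independent events, P(both) = P(A) * P(B)
= 30% * 5%
= 150 / 100 %
= 1.5%

1.5%


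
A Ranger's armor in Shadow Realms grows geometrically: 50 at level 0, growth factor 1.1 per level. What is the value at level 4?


value = base * growth^level
= 50 * 1.1^4
= 50 * 1.4641
= 73.21

73.21 armor


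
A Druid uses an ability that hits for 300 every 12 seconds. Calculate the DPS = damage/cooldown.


DPS = damage / cooldown
= 300 / 12
= 25.00

25.00 DPS


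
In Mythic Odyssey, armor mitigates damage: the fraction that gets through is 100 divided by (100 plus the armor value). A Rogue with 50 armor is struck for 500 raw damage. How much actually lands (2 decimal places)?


actual = 500 * 100 / (100 + 50)
= 500 * 100 / 150
= 50000 / 150
= 333.33

333.33 damage


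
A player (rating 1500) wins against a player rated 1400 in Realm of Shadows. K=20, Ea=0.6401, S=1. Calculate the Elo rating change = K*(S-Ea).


Elo update: delta = K * (S - Ea), where S = 1 (wins)
S - Ea = 1 - 0.6401 = 0.3599
Rating change = 20 * 0.3599
= 7.20

7.20 rating points


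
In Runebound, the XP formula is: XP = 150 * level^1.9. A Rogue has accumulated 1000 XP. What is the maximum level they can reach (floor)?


XP = 150 * level^1.9, so level = (XP / 150)^(1/1.9)
= (1000 / 150)^(1/1.9)
= 6.6667^0.5263
= 2.7142
Floor: level = 2

level 2


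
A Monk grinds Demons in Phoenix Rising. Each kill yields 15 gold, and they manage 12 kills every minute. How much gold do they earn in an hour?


Gold per minute = 15 * 12 = 180
Gold per hour = 180 * 60 = 10800

10800 gold/hour


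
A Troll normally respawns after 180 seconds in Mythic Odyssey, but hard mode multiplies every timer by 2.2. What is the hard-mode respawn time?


Respawn time = base * multiplier
= 180 * 2.2
= 396.0 seconds

396.0 seconds


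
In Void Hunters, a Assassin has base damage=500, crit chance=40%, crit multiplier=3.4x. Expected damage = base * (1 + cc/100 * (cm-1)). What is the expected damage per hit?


E[dmg] = base * (1 + crit_chance * (crit_mult - 1))
cc as decimal = 40/100 = 0.4
cm - 1 = 3.4 - 1 = 2.4
Bonus factor = 0.4 * 2.4 = 0.96
Total multiplier = 1 + 0.96 = 1.96
Expected damage = 500 * 1.96 = 980.00

980.00 damage


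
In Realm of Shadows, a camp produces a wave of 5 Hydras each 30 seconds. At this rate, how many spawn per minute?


Spawns per minute = count * (60 / interval)
= 5 * (60 / 30)
= 5 * 2.0
= 10.0

10.0 per minute


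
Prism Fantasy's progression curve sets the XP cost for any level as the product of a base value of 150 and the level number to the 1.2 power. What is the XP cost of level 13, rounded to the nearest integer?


XP = 150 * level^1.2
Substitute level = 13:
XP = 150 * 13^1.2
= 150 * 21.7136
= 3257

3257 XP


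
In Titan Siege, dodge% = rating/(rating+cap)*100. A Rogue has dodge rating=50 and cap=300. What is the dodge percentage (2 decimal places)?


dodge% = 50 / (50 + 300) * 100
= 50 / 350 * 100
= 0.142857 * 100
= 14.29%

14.29%


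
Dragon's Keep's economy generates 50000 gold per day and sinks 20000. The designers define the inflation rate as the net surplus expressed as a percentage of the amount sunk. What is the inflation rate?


Net gold = 50000 - 20000 = 30000
Inflation rate = net / sunk * 100 = 30000 / 20000 * 100
= 1.5 * 100
= 150.00%

150.00%


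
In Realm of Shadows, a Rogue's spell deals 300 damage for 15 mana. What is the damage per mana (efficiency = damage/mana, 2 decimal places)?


Efficiency = damage / mana
= 300 / 15
= 20.00

20.00 dmg/mana


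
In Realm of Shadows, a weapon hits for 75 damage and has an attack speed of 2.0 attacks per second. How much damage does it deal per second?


DPS = damage * attack_speed
= 75 * 2.0
= 150.0

150.0 DPS


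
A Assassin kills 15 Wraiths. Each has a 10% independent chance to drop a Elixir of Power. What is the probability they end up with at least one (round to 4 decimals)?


P(at least one) = 1 - P(none) = 1 - (1-p)^n
p = 10/100 = 0.1
1 - p = 0.9
(1 - p)^15 = 0.9^15 = 0.205891
P(at least one) = 1 - 0.205891 = 0.7941

0.7941


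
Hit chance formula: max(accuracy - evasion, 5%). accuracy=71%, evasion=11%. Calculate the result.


accuracy - evasion = 71 - 11 = 60
Apply floor: max(60, 5) = 60
Hit chance = 60%

60%


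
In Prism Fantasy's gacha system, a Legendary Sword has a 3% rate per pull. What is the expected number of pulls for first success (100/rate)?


Expected pulls for a geometric distribution = 1/p = 100 / rate%
= 100 / 3
= 33.33

33.33 pulls


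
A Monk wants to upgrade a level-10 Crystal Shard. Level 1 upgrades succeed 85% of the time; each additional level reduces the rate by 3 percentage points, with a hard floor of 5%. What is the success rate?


raw_rate = 85 - 3 * (10 - 1)
= 85 - 3 * 9
= 85 - 27
= 58
Apply floor: max(58, 5) = 58%

58%


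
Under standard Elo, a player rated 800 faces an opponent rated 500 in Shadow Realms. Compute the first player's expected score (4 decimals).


Elo expected score: Ea = 1/(1 + 10^((Rb-Ra)/400))
Rb - Ra = 500 - 800 = -300
(Rb-Ra)/400 = -300/400 = -0.75
10^-0.75 = 0.177828
Ea = 1/(1 + 0.177828) = 1/1.177828 = 0.8490

0.8490


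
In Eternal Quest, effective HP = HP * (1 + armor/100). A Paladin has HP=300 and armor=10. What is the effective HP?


EHP = 300 * (1 + 10/100)
= 300 * (1 + 0.1)
= 300 * 1.1
= 330.0

330.0 EHP


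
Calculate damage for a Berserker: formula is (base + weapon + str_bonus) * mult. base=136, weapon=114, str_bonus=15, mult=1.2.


Sum base + weapon + str = 136 + 114 + 15 = 265
Multiply by 1.2:
265 * 1.2 = 318.0

318.0 damage


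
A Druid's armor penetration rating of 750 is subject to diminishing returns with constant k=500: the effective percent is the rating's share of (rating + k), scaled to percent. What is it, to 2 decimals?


effective% = rating / (rating + k) * 100
= 750 / (750 + 500) * 100
= 750 / 1250 * 100
= 0.6 * 100
= 60.00%

60.00%


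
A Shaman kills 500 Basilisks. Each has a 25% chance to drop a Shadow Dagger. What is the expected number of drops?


Expected drops = kills * (drop_rate / 100)
= 500 * (25 / 100)
= 500 * 0.25
= 125.0

125.0 drops


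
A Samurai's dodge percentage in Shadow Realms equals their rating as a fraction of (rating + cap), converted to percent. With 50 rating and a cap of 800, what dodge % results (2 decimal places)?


dodge% = 50 / (50 + 800) * 100
= 50 / 850 * 100
= 0.058824 * 100
= 5.88%

5.88%


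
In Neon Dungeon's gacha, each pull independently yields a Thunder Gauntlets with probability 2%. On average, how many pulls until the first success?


Expected pulls for a geometric distribution = 1/p = 100 / rate%
= 100 / 2
= 50.0

50.0 pulls


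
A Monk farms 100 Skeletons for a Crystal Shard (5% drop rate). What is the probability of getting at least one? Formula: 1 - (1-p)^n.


P(at least one) = 1 - P(none) = 1 - (1-p)^n
p = 5/100 = 0.05
1 - p = 0.95
(1 - p)^100 = 0.95^100 = 0.005921
P(at least one) = 1 - 0.005921 = 0.9941

0.9941


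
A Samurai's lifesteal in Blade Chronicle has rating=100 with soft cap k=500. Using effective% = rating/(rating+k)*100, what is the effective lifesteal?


effective% = rating / (rating + k) * 100
= 100 / (100 + 500) * 100
= 100 / 600 * 100
= 0.166667 * 100
= 16.67%

16.67%


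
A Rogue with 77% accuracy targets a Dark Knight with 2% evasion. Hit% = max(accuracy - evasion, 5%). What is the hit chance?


accuracy - evasion = 77 - 2 = 75
Apply floor: max(75, 5) = 75
Hit chance = 75%

75%


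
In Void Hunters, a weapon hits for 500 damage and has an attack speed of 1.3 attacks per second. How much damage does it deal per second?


DPS = damage * attack_speed
= 500 * 1.3
= 650.0

650.0 DPS


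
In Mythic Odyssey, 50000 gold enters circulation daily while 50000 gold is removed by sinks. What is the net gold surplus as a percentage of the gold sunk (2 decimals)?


Net gold = 50000 - 50000 = 0
Inflation rate = net / sunk * 100 = 0 / 50000 * 100
= 0.0 * 100
= 0.00%

0.00%


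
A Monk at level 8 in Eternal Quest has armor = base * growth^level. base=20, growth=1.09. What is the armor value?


value = base * growth^level
= 20 * 1.09^8
= 20 * 1.992563
= 39.85

39.85 armor


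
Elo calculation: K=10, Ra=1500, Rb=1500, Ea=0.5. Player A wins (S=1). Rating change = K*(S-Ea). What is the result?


Elo update: delta = K * (S - Ea), where S = 1 (wins)
S - Ea = 1 - 0.5 = 0.5
Rating change = 10 * 0.5
= 5.00

5.00 rating points


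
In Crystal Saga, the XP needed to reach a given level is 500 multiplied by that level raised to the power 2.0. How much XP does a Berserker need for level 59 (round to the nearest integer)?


XP = 500 * level^2.0
Substitute level = 59:
XP = 500 * 59^2.0
= 500 * 3481.0
= 1740500

1740500 XP


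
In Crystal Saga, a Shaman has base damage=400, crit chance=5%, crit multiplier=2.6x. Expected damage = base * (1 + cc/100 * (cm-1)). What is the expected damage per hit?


E[dmg] = base * (1 + crit_chance * (crit_mult - 1))
cc as decimal = 5/100 = 0.05
cm - 1 = 2.6 - 1 = 1.6
Bonus factor = 0.05 * 1.6 = 0.08
Total multiplier = 1 + 0.08 = 1.08
Expected damage = 400 * 1.08 = 432.00

432.00 damage


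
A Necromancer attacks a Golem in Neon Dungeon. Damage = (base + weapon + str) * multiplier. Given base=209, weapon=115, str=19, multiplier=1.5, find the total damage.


Sum base + weapon + str = 209 + 115 + 19 = 343
Multiply by 1.5:
343 * 1.5 = 514.5

514.5 damage


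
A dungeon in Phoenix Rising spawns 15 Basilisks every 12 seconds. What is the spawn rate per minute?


Spawns per minute = count * (60 / interval)
= 15 * (60 / 12)
= 15 * 5.0
= 75.0

75.0 per minute


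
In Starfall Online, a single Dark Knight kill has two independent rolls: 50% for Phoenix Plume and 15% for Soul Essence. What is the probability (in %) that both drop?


For independent events, P(both) = P(A) * P(B)
= 50% * 15%
= 750 / 100 %
= 7.5%

7.5%


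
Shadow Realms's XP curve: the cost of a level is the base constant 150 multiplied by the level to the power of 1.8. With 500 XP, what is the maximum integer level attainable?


XP = 150 * level^1.8, so level = (XP / 150)^(1/1.8)
= (500 / 150)^(1/1.8)
= 3.3333^0.5556
= 1.952
Floor: level = 1

level 1


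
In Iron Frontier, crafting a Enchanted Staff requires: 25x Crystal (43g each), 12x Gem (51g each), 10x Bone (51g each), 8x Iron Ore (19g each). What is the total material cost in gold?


Cost breakdown:
  Crystal: 25 * 43 = 1075
  Gem: 12 * 51 = 612
  Bone: 10 * 51 = 510
  Iron Ore: 8 * 19 = 152
Total = 1075 + 612 + 510 + 152 = 2349

2349 gold


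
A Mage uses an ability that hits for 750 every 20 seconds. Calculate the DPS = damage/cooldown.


DPS = damage / cooldown
= 750 / 20
= 37.50

37.50 DPS


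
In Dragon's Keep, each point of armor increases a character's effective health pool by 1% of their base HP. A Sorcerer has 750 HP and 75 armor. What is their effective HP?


EHP = 750 * (1 + 75/100)
= 750 * (1 + 0.75)
= 750 * 1.75
= 1312.5

1312.5 EHP


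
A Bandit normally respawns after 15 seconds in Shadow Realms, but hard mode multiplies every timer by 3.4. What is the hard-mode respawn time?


Respawn time = base * multiplier
= 15 * 3.4
= 51.0 seconds

51.0 seconds


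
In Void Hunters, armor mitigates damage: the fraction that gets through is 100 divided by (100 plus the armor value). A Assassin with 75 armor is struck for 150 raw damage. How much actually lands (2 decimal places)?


actual = 150 * 100 / (100 + 75)
= 150 * 100 / 175
= 15000 / 175
= 85.71

85.71 damage


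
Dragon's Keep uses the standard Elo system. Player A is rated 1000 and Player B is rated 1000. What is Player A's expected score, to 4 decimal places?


Elo expected score: Ea = 1/(1 + 10^((Rb-Ra)/400))
Rb - Ra = 1000 - 1000 = 0
(Rb-Ra)/400 = 0/400 = 0.0
10^0.0 = 1.0
Ea = 1/(1 + 1.0) = 1/2.0 = 0.5000

0.5000


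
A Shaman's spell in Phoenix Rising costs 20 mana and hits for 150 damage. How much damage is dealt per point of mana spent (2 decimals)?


Efficiency = damage / mana
= 150 / 20
= 7.50

7.50 dmg/mana


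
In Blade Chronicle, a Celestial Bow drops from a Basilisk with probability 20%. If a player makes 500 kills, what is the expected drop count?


Expected drops = kills * (drop_rate / 100)
= 500 * (20 / 100)
= 500 * 0.2
= 100.0

100.0 drops


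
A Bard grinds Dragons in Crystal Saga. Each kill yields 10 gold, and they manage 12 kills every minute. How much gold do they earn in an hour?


Gold per minute = 10 * 12 = 120
Gold per hour = 120 * 60 = 7200

7200 gold/hour


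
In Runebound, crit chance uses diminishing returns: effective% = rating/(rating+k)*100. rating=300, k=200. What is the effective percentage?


effective% = rating / (rating + k) * 100
= 300 / (300 + 200) * 100
= 300 / 500 * 100
= 0.6 * 100
= 60.00%

60.00%


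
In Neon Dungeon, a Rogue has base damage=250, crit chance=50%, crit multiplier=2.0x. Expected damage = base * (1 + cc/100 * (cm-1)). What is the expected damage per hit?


E[dmg] = base * (1 + crit_chance * (crit_mult - 1))
cc as decimal = 50/100 = 0.5
cm - 1 = 2.0 - 1 = 1.0
Bonus factor = 0.5 * 1.0 = 0.5
Total multiplier = 1 + 0.5 = 1.5
Expected damage = 250 * 1.5 = 375.00

375.00 damage


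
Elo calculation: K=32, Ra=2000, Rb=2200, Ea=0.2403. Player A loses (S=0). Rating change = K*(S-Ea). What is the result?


Elo update: delta = K * (S - Ea), where S = 0 (loses)
S - Ea = 0 - 0.2403 = -0.2403
Rating change = 32 * -0.2403
= -7.69

-7.69 rating points


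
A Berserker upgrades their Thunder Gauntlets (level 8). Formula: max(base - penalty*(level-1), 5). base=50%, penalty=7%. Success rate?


raw_rate = 50 - 7 * (8 - 1)
= 50 - 7 * 7
= 50 - 49
= 1
Apply floor: max(1, 5) = 5%

5%


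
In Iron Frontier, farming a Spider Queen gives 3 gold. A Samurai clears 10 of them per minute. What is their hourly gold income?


Gold per minute = 3 * 10 = 30
Gold per hour = 30 * 60 = 1800

1800 gold/hour


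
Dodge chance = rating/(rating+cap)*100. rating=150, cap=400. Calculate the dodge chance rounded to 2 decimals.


dodge% = 150 / (150 + 400) * 100
= 150 / 550 * 100
= 0.272727 * 100
= 27.27%

27.27%


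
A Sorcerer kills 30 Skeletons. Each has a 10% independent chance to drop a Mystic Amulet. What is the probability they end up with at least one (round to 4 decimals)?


P(at least one) = 1 - P(none) = 1 - (1-p)^n
p = 10/100 = 0.1
1 - p = 0.9
(1 - p)^30 = 0.9^30 = 0.042391
P(at least one) = 1 - 0.042391 = 0.9576

0.9576


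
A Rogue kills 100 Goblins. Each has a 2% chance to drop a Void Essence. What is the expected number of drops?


Expected drops = kills * (drop_rate / 100)
= 100 * (2 / 100)
= 100 * 0.02
= 2.0

2.0 drops


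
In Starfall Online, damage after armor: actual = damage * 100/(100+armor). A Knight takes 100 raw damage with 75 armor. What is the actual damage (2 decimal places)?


actual = 100 * 100 / (100 + 75)
= 100 * 100 / 175
= 10000 / 175
= 57.14

57.14 damage


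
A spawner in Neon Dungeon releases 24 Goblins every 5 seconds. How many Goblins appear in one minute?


Spawns per minute = count * (60 / interval)
= 24 * (60 / 5)
= 24 * 12.0
= 288.0

288.0 per minute


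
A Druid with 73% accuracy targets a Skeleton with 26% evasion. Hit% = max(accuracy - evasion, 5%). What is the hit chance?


accuracy - evasion = 73 - 26 = 47
Apply floor: max(47, 5) = 47
Hit chance = 47%

47%
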